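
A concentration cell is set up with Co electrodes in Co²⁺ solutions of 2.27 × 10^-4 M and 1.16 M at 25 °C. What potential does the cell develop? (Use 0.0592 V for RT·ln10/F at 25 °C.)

Both half-cells are Co²⁺/Co, so E°_cell = 0. The concentrated side is the cathode; the cell reaction moves Co²⁺ from high to low concentration with n = 2.
Q = [Co²⁺]_dilute/[Co²⁺]_conc = 2.27 × 10^-4/1.16 = 1.96 × 10^-4.
E = 0 − (0.0592/2) log Q = −(0.0592/2)(-3.708) = 0.1098 V.

0.11 V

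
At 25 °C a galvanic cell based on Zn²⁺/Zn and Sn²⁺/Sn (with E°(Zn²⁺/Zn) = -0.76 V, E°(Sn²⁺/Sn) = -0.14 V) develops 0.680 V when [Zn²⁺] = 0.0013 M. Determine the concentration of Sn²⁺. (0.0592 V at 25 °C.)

0.14 M

From the Nernst equation, log Q = n(E° − E)/0.0592 = 2(0.62 − 0.680)/0.0592 = -2.027, so Q = 0.00940.
With Q = [Zn²⁺]/[Sn²⁺] and the known concentrations, [Sn²⁺] in the denominator gives [Sn²⁺] = 0.14 M.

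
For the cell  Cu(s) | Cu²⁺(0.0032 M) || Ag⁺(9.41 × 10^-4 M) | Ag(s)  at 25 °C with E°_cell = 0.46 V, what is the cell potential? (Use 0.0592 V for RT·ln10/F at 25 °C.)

Balancing electrons gives n = 2; the reaction quotient is Q = [Cu²⁺]/[Ag⁺]^2 = 3610.
At 25 °C, E = E° − (0.0592/n) log Q = 0.46 − (0.0592/2)(3.558) = 0.460 − 0.105 = 0.355 V.

0.355 V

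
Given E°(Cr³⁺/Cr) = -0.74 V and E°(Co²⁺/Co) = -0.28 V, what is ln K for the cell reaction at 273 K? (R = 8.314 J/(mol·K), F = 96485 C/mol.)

E°_cell = -0.28 − (-0.74) = 0.46 V, with n = 6 electrons transferred.
At equilibrium E = 0, so the Nernst equation gives ln K = nFE°/RT = (6)(96485)(0.46)/((8.314)(273)) = 117.33.

ln K = 117.3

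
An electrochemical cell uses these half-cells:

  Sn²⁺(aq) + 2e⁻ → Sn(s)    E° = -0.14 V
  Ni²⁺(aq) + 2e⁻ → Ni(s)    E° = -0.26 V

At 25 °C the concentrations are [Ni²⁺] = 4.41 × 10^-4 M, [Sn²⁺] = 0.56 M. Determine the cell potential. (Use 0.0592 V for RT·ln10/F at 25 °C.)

0.212 V

The Sn²⁺/Sn couple has the higher reduction potential and acts as the cathode, so E°_cell = -0.14 − (-0.26) = 0.12 V.
Balancing electrons gives n = 2; the reaction quotient is Q = [Ni²⁺]/[Sn²⁺] = 7.87 × 10^-4.
At 25 °C, E = E° − (0.0592/n) log Q = 0.12 − (0.0592/2)(-3.104) = 0.120 + 0.092 = 0.212 V.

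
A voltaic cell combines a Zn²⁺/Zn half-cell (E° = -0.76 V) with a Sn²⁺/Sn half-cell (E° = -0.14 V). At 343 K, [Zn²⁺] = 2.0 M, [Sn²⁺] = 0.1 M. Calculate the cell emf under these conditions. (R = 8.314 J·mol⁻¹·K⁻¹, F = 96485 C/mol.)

0.576 V

The Sn²⁺/Sn couple has the higher reduction potential and acts as the cathode, so E°_cell = -0.14 − (-0.76) = 0.62 V.
Balancing electrons gives n = 2; the reaction quotient is Q = [Zn²⁺]/[Sn²⁺] = 20.0.
E = E° − (RT/nF) ln Q = 0.62 − (8.314×343)/(2×96485) × (2.996) = 0.620 − 0.044 = 0.576 V.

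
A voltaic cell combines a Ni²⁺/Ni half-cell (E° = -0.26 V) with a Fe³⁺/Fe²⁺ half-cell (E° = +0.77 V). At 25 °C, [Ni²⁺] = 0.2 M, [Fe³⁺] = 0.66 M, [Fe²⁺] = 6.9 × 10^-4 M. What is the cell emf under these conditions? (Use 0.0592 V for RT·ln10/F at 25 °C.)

1.23 V

The Fe³⁺/Fe²⁺ couple has the higher reduction potential and acts as the cathode, so E°_cell = +0.77 − (-0.26) = 1.03 V.
Balancing electrons gives n = 2; the reaction quotient is Q = [Ni²⁺]·[Fe²⁺]^2/[Fe³⁺]^2 = 2.19 × 10^-7.
At 25 °C, E = E° − (0.0592/n) log Q = 1.03 − (0.0592/2)(-6.660) = 1.030 + 0.197 = 1.227 V.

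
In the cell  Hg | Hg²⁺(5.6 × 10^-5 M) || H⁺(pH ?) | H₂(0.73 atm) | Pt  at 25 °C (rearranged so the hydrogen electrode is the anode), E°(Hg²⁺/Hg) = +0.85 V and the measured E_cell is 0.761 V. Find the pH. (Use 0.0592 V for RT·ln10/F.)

E°_cell = 0.85 V and n = 2.
log Q = n(E° − E)/0.0592 = 2×(0.85 − 0.761)/0.0592 = 3.007.
With Q = [H⁺]^2 / ([Hg²⁺]·P(H₂)), solving for [H⁺] gives log[H⁺] = -0.691, so pH = 0.69.

pH = 0.69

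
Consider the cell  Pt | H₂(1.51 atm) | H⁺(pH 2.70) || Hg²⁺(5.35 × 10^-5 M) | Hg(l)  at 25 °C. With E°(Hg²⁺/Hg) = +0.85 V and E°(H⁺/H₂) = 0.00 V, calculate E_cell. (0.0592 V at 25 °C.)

0.89 V

The Hg²⁺/Hg couple is the cathode, so E°_cell = 0.85 V; n = 2.
[H⁺] = 10^(−2.70) = 0.0020 M, and Q = [H⁺]^2 / ([Hg²⁺]·P(H₂)) = 0.0493.
E = E° − (0.0592/2) log Q = 0.85 − (0.0592/2)(-1.307) = 0.889 V.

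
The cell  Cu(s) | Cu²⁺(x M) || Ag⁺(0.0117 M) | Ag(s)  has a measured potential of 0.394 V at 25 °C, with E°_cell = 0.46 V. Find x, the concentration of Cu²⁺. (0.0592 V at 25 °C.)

0.023 M

From the Nernst equation, log Q = n(E° − E)/0.0592 = 2(0.46 − 0.394)/0.0592 = 2.230, so Q = 170.
With Q = [Cu²⁺]/[Ag⁺]^2 and the known concentrations, [Cu²⁺] in the numerator gives [Cu²⁺] = 0.023 M.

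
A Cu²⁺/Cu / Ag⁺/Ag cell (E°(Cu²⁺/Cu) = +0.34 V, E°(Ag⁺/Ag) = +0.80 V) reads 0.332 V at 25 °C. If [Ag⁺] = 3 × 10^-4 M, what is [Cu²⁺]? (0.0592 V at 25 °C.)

From the Nernst equation, log Q = n(E° − E)/0.0592 = 2(0.46 − 0.332)/0.0592 = 4.324, so Q = 2.11 × 10^4.
With Q = [Cu²⁺]/[Ag⁺]^2 and the known concentrations, [Cu²⁺] in the numerator gives [Cu²⁺] = 0.0019 M.

0.0019 M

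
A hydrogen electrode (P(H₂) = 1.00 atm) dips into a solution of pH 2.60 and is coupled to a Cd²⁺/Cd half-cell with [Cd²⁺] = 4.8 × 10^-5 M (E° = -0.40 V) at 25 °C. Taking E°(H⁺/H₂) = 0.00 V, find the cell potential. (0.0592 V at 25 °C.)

0.37 V

The hydrogen couple is the cathode, so E°_cell = 0.40 V; n = 2.
[H⁺] = 10^(−2.60) = 0.0025 M, and Q = [Cd²⁺]·P(H₂) / [H⁺]^2 = 7.61.
E = E° − (0.0592/2) log Q = 0.40 − (0.0592/2)(0.881) = 0.374 V.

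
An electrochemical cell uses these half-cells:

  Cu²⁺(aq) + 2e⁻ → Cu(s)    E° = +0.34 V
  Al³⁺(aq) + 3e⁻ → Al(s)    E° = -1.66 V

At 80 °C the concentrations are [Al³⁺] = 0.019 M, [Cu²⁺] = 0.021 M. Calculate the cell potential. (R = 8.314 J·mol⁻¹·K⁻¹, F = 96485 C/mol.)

1.98 V

The Cu²⁺/Cu couple has the higher reduction potential and acts as the cathode, so E°_cell = +0.34 − (-1.66) = 2.00 V.
Balancing electrons gives n = 6; the reaction quotient is Q = [Al³⁺]^2/[Cu²⁺]^3 = 39.0.
E = E° − (RT/nF) ln Q = 2.00 − (8.314×353)/(6×96485) × (3.663) = 2.000 − 0.019 = 1.981 V.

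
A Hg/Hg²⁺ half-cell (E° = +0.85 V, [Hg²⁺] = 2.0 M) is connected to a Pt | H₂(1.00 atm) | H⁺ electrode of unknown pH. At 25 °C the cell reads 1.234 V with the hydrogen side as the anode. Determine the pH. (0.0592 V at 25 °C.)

pH = 6.34

E°_cell = 0.85 V and n = 2.
log Q = n(E° − E)/0.0592 = 2×(0.85 − 1.234)/0.0592 = -12.973.
With Q = [H⁺]^2 / ([Hg²⁺]·P(H₂)), solving for [H⁺] gives log[H⁺] = -6.336, so pH = 6.34.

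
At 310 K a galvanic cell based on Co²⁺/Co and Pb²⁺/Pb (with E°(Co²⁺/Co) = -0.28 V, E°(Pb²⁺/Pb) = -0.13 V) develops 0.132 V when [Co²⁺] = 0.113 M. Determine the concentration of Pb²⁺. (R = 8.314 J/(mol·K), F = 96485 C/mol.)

From the Nernst equation, ln Q = nF(E° − E)/RT = 2×96485×(0.15 − 0.132)/(8.314×310) = 1.348, so Q = 3.85.
With Q = [Co²⁺]/[Pb²⁺] and the known concentrations, [Pb²⁺] in the denominator gives [Pb²⁺] = 0.029 M.

0.029 M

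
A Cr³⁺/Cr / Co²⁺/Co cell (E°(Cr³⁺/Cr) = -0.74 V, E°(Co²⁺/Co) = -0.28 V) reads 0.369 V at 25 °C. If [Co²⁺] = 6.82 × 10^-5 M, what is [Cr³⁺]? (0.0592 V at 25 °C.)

0.023 M

From the Nernst equation, log Q = n(E° − E)/0.0592 = 6(0.46 − 0.369)/0.0592 = 9.223, so Q = 1.67 × 10^9.
With Q = [Cr³⁺]^2/[Co²⁺]^3 and the known concentrations, [Cr³⁺]^2 in the numerator gives [Cr³⁺] = 0.023 M.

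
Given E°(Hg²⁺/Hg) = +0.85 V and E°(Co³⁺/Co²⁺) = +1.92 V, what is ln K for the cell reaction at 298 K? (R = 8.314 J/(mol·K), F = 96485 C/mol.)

ln K = 83.3

E°_cell = +1.92 − (+0.85) = 1.07 V, with n = 2 electrons transferred.
At equilibrium E = 0, so the Nernst equation gives ln K = nFE°/RT = (2)(96485)(1.07)/((8.314)(298)) = 83.34.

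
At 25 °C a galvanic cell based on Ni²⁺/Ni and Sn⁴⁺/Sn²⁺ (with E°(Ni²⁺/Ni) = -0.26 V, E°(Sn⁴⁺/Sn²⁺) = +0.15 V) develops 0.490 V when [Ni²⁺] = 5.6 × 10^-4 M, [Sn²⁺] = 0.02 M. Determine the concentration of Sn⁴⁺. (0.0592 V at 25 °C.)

0.0056 M

From the Nernst equation, log Q = n(E° − E)/0.0592 = 2(0.41 − 0.490)/0.0592 = -2.703, so Q = 0.00198.
With Q = [Ni²⁺]·[Sn²⁺]/[Sn⁴⁺] and the known concentrations, [Sn⁴⁺] in the denominator gives [Sn⁴⁺] = 0.0056 M.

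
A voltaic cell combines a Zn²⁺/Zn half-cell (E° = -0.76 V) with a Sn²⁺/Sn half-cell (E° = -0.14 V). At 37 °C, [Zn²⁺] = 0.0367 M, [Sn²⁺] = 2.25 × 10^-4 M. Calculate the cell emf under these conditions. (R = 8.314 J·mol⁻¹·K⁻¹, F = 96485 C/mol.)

The Sn²⁺/Sn couple has the higher reduction potential and acts as the cathode, so E°_cell = -0.14 − (-0.76) = 0.62 V.
Balancing electrons gives n = 2; the reaction quotient is Q = [Zn²⁺]/[Sn²⁺] = 163.
E = E° − (RT/nF) ln Q = 0.62 − (8.314×310)/(2×96485) × (5.094) = 0.620 − 0.068 = 0.552 V.

0.552 V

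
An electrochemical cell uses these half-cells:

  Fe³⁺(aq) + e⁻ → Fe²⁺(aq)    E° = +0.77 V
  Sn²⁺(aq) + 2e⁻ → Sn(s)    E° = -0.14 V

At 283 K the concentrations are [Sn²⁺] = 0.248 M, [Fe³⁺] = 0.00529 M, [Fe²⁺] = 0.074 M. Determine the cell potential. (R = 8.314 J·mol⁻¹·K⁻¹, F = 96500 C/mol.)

The Fe³⁺/Fe²⁺ couple has the higher reduction potential and acts as the cathode, so E°_cell = +0.77 − (-0.14) = 0.91 V.
Balancing electrons gives n = 2; the reaction quotient is Q = [Sn²⁺]·[Fe²⁺]^2/[Fe³⁺]^2 = 48.5.
E = E° − (RT/nF) ln Q = 0.91 − (8.314×283)/(2×96500) × (3.882) = 0.910 − 0.047 = 0.863 V.

0.863 V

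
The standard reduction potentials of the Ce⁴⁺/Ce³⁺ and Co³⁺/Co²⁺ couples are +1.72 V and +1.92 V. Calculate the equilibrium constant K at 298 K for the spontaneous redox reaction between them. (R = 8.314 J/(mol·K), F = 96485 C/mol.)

E°_cell = +1.92 − (+1.72) = 0.20 V, with n = 1 electron transferred.
At equilibrium E = 0, so the Nernst equation gives ln K = nFE°/RT = (1)(96485)(0.20)/((8.314)(298)) = 7.79.
K = e^7.79 = 2400.

2400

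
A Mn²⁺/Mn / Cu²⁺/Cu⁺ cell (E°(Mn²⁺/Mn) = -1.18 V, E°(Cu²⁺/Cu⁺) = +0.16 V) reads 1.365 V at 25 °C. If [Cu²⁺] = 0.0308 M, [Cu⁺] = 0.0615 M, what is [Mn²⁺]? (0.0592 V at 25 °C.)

From the Nernst equation, log Q = n(E° − E)/0.0592 = 2(1.34 − 1.365)/0.0592 = -0.845, so Q = 0.143.
With Q = [Mn²⁺]·[Cu⁺]^2/[Cu²⁺]^2 and the known concentrations, [Mn²⁺] in the numerator gives [Mn²⁺] = 0.036 M.

0.036 M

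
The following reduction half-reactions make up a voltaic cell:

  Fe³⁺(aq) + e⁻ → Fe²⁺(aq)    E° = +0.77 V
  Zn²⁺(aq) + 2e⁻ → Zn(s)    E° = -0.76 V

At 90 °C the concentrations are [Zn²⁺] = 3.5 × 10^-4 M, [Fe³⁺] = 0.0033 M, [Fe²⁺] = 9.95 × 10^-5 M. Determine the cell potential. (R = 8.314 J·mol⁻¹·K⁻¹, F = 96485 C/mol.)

1.76 V

The Fe³⁺/Fe²⁺ couple has the higher reduction potential and acts as the cathode, so E°_cell = +0.77 − (-0.76) = 1.53 V.
Balancing electrons gives n = 2; the reaction quotient is Q = [Zn²⁺]·[Fe²⁺]^2/[Fe³⁺]^2 = 3.18 × 10^-7.
E = E° − (RT/nF) ln Q = 1.53 − (8.314×363)/(2×96485) × (-14.961) = 1.530 + 0.234 = 1.764 V.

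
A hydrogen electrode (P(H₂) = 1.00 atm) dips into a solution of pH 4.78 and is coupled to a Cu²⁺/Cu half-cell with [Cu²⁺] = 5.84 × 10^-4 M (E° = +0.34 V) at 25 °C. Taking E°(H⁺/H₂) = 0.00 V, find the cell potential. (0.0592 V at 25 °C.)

The Cu²⁺/Cu couple is the cathode, so E°_cell = 0.34 V; n = 2.
[H⁺] = 10^(−4.78) = 1.7 × 10^-5 M, and Q = [H⁺]^2 / ([Cu²⁺]·P(H₂)) = 4.72 × 10^-7.
E = E° − (0.0592/2) log Q = 0.34 − (0.0592/2)(-6.326) = 0.527 V.

0.53 V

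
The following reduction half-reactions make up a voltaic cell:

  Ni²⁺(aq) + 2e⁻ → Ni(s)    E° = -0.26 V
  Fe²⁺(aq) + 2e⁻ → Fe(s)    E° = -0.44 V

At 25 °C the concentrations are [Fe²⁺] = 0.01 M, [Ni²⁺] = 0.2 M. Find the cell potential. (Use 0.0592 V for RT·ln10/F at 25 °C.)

0.219 V

The Ni²⁺/Ni couple has the higher reduction potential and acts as the cathode, so E°_cell = -0.26 − (-0.44) = 0.18 V.
Balancing electrons gives n = 2; the reaction quotient is Q = [Fe²⁺]/[Ni²⁺] = 0.0500.
At 25 °C, E = E° − (0.0592/n) log Q = 0.18 − (0.0592/2)(-1.301) = 0.180 + 0.039 = 0.219 V.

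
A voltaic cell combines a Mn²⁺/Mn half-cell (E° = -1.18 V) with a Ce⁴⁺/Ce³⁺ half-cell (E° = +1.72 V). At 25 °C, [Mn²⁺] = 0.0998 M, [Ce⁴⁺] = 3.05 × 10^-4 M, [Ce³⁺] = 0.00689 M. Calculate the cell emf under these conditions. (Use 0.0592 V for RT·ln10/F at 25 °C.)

2.85 V

The Ce⁴⁺/Ce³⁺ couple has the higher reduction potential and acts as the cathode, so E°_cell = +1.72 − (-1.18) = 2.90 V.
Balancing electrons gives n = 2; the reaction quotient is Q = [Mn²⁺]·[Ce³⁺]^2/[Ce⁴⁺]^2 = 50.9.
At 25 °C, E = E° − (0.0592/n) log Q = 2.90 − (0.0592/2)(1.707) = 2.900 − 0.051 = 2.849 V.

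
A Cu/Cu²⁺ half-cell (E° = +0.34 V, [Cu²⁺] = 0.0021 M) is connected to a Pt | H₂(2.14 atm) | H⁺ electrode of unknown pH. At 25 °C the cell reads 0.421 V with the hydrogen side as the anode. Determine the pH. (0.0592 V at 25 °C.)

pH = 2.54

E°_cell = 0.34 V and n = 2.
log Q = n(E° − E)/0.0592 = 2×(0.34 − 0.421)/0.0592 = -2.736.
With Q = [H⁺]^2 / ([Cu²⁺]·P(H₂)), solving for [H⁺] gives log[H⁺] = -2.542, so pH = 2.54.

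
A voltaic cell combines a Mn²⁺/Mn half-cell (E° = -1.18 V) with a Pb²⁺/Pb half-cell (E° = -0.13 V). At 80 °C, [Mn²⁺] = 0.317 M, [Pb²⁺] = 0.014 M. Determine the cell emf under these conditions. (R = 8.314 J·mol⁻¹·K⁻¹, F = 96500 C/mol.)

The Pb²⁺/Pb couple has the higher reduction potential and acts as the cathode, so E°_cell = -0.13 − (-1.18) = 1.05 V.
Balancing electrons gives n = 2; the reaction quotient is Q = [Mn²⁺]/[Pb²⁺] = 22.6.
E = E° − (RT/nF) ln Q = 1.05 − (8.314×353)/(2×96500) × (3.120) = 1.050 − 0.047 = 1.003 V.

1.00 V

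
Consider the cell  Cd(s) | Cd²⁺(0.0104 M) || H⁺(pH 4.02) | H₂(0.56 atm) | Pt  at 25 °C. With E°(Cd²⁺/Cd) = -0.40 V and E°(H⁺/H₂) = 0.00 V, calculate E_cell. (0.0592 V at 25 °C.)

0.23 V

The hydrogen couple is the cathode, so E°_cell = 0.40 V; n = 2.
[H⁺] = 10^(−4.02) = 9.5 × 10^-5 M, and Q = [Cd²⁺]·P(H₂) / [H⁺]^2 = 6.39 × 10^5.
E = E° − (0.0592/2) log Q = 0.40 − (0.0592/2)(5.805) = 0.228 V.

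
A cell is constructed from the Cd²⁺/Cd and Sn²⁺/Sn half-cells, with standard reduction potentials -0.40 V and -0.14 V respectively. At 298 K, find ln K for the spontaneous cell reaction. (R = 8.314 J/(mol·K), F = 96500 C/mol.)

E°_cell = -0.14 − (-0.40) = 0.26 V, with n = 2 electrons transferred.
At equilibrium E = 0, so the Nernst equation gives ln K = nFE°/RT = (2)(96500)(0.26)/((8.314)(298)) = 20.25.

ln K = 20.3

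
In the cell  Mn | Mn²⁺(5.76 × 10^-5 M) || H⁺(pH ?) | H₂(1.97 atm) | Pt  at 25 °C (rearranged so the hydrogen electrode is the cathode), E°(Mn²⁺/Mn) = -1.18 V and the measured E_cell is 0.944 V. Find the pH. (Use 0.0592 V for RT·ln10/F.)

E°_cell = 1.18 V and n = 2.
log Q = n(E° − E)/0.0592 = 2×(1.18 − 0.944)/0.0592 = 7.973.
With Q = [Mn²⁺]·P(H₂) / [H⁺]^2, solving for [H⁺] gives log[H⁺] = -5.959, so pH = 5.96.

pH = 5.96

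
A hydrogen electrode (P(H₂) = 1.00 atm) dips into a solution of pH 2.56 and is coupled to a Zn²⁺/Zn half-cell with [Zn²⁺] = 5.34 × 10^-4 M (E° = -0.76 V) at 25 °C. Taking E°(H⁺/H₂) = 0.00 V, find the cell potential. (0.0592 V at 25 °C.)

The hydrogen couple is the cathode, so E°_cell = 0.76 V; n = 2.
[H⁺] = 10^(−2.56) = 0.0028 M, and Q = [Zn²⁺]·P(H₂) / [H⁺]^2 = 70.4.
E = E° − (0.0592/2) log Q = 0.76 − (0.0592/2)(1.848) = 0.705 V.

0.71 V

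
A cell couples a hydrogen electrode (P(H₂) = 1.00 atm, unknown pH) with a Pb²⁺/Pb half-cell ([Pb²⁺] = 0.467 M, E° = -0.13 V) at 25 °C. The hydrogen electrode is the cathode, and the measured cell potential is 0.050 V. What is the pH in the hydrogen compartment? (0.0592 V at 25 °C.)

E°_cell = 0.13 V and n = 2.
log Q = n(E° − E)/0.0592 = 2×(0.13 − 0.050)/0.0592 = 2.703.
With Q = [Pb²⁺]·P(H₂) / [H⁺]^2, solving for [H⁺] gives log[H⁺] = -1.517, so pH = 1.52.

pH = 1.52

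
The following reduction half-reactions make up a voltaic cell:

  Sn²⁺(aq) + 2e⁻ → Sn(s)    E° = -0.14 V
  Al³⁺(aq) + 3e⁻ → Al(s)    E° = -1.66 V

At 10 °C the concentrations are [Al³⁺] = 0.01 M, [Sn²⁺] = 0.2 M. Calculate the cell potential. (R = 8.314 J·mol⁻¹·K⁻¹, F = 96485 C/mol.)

The Sn²⁺/Sn couple has the higher reduction potential and acts as the cathode, so E°_cell = -0.14 − (-1.66) = 1.52 V.
Balancing electrons gives n = 6; the reaction quotient is Q = [Al³⁺]^2/[Sn²⁺]^3 = 0.0125.
E = E° − (RT/nF) ln Q = 1.52 − (8.314×283)/(6×96485) × (-4.382) = 1.520 + 0.018 = 1.538 V.

1.54 V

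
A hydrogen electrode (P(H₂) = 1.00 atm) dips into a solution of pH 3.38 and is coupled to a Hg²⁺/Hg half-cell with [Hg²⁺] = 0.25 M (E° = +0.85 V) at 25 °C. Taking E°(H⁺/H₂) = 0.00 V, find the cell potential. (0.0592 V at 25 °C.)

The Hg²⁺/Hg couple is the cathode, so E°_cell = 0.85 V; n = 2.
[H⁺] = 10^(−3.38) = 4.2 × 10^-4 M, and Q = [H⁺]^2 / ([Hg²⁺]·P(H₂)) = 6.95 × 10^-7.
E = E° − (0.0592/2) log Q = 0.85 − (0.0592/2)(-6.158) = 1.032 V.

1.03 V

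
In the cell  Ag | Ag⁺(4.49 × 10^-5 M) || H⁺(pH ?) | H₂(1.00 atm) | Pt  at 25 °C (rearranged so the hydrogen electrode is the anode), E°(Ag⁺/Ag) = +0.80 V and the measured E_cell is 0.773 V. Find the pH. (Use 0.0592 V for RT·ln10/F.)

pH = 3.89

E°_cell = 0.80 V and n = 2.
log Q = n(E° − E)/0.0592 = 2×(0.80 − 0.773)/0.0592 = 0.912.
With Q = [H⁺]^2 / ([Ag⁺]^2·P(H₂)), solving for [H⁺] gives log[H⁺] = -3.892, so pH = 3.89.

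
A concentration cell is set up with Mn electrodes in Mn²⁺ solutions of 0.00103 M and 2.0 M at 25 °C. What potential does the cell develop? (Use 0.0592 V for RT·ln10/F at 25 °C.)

Both half-cells are Mn²⁺/Mn, so E°_cell = 0. The concentrated side is the cathode; the cell reaction moves Mn²⁺ from high to low concentration with n = 2.
Q = [Mn²⁺]_dilute/[Mn²⁺]_conc = 0.00103/2.0 = 5.15 × 10^-4.
E = 0 − (0.0592/2) log Q = −(0.0592/2)(-3.288) = 0.0973 V.

0.097 V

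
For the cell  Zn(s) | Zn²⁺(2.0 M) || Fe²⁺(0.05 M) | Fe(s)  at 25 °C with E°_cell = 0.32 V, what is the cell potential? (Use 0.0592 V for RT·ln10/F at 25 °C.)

Balancing electrons gives n = 2; the reaction quotient is Q = [Zn²⁺]/[Fe²⁺] = 40.0.
At 25 °C, E = E° − (0.0592/n) log Q = 0.32 − (0.0592/2)(1.602) = 0.320 − 0.047 = 0.273 V.

0.273 V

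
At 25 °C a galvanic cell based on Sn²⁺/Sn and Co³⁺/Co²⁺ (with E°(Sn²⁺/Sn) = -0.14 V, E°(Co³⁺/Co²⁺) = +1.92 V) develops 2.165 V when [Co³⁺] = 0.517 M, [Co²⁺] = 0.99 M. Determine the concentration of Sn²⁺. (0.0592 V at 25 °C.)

7.7 × 10^-5 M

From the Nernst equation, log Q = n(E° − E)/0.0592 = 2(2.06 − 2.165)/0.0592 = -3.547, so Q = 2.84 × 10^-4.
With Q = [Sn²⁺]·[Co²⁺]^2/[Co³⁺]^2 and the known concentrations, [Sn²⁺] in the numerator gives [Sn²⁺] = 7.7 × 10^-5 M.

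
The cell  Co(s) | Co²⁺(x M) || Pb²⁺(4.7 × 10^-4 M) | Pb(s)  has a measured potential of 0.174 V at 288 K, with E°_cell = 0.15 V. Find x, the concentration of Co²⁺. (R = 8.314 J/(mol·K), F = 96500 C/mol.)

From the Nernst equation, ln Q = nF(E° − E)/RT = 2×96500×(0.15 − 0.174)/(8.314×288) = -1.934, so Q = 0.144.
With Q = [Co²⁺]/[Pb²⁺] and the known concentrations, [Co²⁺] in the numerator gives [Co²⁺] = 6.8 × 10^-5 M.

6.8 × 10^-5 M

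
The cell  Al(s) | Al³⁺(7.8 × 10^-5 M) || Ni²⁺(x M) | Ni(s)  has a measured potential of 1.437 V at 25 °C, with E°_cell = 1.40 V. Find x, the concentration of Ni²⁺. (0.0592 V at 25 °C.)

0.032 M

From the Nernst equation, log Q = n(E° − E)/0.0592 = 6(1.40 − 1.437)/0.0592 = -3.750, so Q = 1.78 × 10^-4.
With Q = [Al³⁺]^2/[Ni²⁺]^3 and the known concentrations, [Ni²⁺]^3 in the denominator gives [Ni²⁺] = 0.032 M.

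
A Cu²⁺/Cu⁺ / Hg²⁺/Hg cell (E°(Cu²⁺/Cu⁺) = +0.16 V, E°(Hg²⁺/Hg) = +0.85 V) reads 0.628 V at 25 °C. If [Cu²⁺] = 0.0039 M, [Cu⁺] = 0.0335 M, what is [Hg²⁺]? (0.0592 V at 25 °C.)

From the Nernst equation, log Q = n(E° − E)/0.0592 = 2(0.69 − 0.628)/0.0592 = 2.095, so Q = 124.
With Q = [Cu²⁺]^2/([Cu⁺]^2·[Hg²⁺]) and the known concentrations, [Hg²⁺] in the denominator gives [Hg²⁺] = 1.1 × 10^-4 M.

1.1 × 10^-4 M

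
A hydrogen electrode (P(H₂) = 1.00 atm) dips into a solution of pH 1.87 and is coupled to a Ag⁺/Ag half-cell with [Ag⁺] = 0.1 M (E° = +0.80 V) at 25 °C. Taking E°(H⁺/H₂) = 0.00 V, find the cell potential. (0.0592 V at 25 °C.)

The Ag⁺/Ag couple is the cathode, so E°_cell = 0.80 V; n = 2.
[H⁺] = 10^(−1.87) = 0.013 M, and Q = [H⁺]^2 / ([Ag⁺]^2·P(H₂)) = 0.0182.
E = E° − (0.0592/2) log Q = 0.80 − (0.0592/2)(-1.740) = 0.852 V.

0.85 V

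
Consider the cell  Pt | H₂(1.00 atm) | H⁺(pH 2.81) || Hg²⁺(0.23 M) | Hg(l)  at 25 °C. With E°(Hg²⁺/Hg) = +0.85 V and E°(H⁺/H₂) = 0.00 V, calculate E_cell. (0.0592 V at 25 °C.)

The Hg²⁺/Hg couple is the cathode, so E°_cell = 0.85 V; n = 2.
[H⁺] = 10^(−2.81) = 0.0015 M, and Q = [H⁺]^2 / ([Hg²⁺]·P(H₂)) = 1.04 × 10^-5.
E = E° − (0.0592/2) log Q = 0.85 − (0.0592/2)(-4.982) = 0.997 V.

1.00 V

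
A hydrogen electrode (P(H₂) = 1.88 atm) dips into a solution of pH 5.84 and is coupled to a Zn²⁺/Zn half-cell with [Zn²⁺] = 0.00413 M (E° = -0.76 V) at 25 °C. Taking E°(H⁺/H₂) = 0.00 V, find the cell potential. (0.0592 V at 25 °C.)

The hydrogen couple is the cathode, so E°_cell = 0.76 V; n = 2.
[H⁺] = 10^(−5.84) = 1.4 × 10^-6 M, and Q = [Zn²⁺]·P(H₂) / [H⁺]^2 = 3.72 × 10^9.
E = E° − (0.0592/2) log Q = 0.76 − (0.0592/2)(9.570) = 0.477 V.

0.48 V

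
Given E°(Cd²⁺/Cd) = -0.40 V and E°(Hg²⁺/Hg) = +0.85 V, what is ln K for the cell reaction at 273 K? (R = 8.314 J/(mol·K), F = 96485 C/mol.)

ln K = 106.3

E°_cell = +0.85 − (-0.40) = 1.25 V, with n = 2 electrons transferred.
At equilibrium E = 0, so the Nernst equation gives ln K = nFE°/RT = (2)(96485)(1.25)/((8.314)(273)) = 106.27.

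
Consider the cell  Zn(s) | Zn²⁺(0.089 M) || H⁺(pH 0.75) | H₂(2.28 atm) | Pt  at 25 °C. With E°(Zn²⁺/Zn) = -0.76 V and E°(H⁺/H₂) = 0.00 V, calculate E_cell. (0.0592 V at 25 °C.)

The hydrogen couple is the cathode, so E°_cell = 0.76 V; n = 2.
[H⁺] = 10^(−0.75) = 0.18 M, and Q = [Zn²⁺]·P(H₂) / [H⁺]^2 = 6.42.
E = E° − (0.0592/2) log Q = 0.76 − (0.0592/2)(0.807) = 0.736 V.

0.74 V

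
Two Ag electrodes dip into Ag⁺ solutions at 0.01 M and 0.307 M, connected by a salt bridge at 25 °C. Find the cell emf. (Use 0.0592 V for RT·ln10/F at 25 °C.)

0.088 V

Both half-cells are Ag⁺/Ag, so E°_cell = 0. The concentrated side is the cathode; the cell reaction moves Ag⁺ from high to low concentration with n = 1.
Q = [Ag⁺]_dilute/[Ag⁺]_conc = 0.01/0.307 = 0.0326.
E = 0 − (0.0592/1) log Q = −(0.0592/1)(-1.487) = 0.0880 V.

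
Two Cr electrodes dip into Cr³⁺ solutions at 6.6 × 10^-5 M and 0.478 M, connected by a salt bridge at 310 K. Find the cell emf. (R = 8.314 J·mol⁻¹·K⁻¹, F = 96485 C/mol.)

0.079 V

Both half-cells are Cr³⁺/Cr, so E°_cell = 0. The concentrated side is the cathode; the cell reaction moves Cr³⁺ from high to low concentration with n = 3.
Q = [Cr³⁺]_dilute/[Cr³⁺]_conc = 6.6 × 10^-5/0.478 = 1.38 × 10^-4.
E = 0 − (RT/nF) ln Q = −((8.314×310)/(3×96485))(-8.888) = 0.0791 V.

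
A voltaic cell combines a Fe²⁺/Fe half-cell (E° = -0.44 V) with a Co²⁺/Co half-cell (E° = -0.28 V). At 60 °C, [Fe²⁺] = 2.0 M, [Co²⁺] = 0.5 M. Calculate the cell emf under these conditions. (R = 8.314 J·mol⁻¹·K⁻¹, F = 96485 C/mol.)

The Co²⁺/Co couple has the higher reduction potential and acts as the cathode, so E°_cell = -0.28 − (-0.44) = 0.16 V.
Balancing electrons gives n = 2; the reaction quotient is Q = [Fe²⁺]/[Co²⁺] = 4.00.
E = E° − (RT/nF) ln Q = 0.16 − (8.314×333)/(2×96485) × (1.386) = 0.160 − 0.020 = 0.140 V.

0.140 V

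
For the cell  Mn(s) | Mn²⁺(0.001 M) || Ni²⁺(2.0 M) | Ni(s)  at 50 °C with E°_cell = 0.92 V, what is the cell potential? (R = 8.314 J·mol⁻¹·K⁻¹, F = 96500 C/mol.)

1.03 V

Balancing electrons gives n = 2; the reaction quotient is Q = [Mn²⁺]/[Ni²⁺] = 5 × 10^-4.
E = E° − (RT/nF) ln Q = 0.92 − (8.314×323)/(2×96500) × (-7.601) = 0.920 + 0.106 = 1.026 V.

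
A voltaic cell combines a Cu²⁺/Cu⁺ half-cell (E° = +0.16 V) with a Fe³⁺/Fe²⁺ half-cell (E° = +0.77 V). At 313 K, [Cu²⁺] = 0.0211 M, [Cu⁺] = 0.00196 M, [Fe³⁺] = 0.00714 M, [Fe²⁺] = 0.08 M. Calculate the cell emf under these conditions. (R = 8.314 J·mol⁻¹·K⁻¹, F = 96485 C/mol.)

The Fe³⁺/Fe²⁺ couple has the higher reduction potential and acts as the cathode, so E°_cell = +0.77 − (+0.16) = 0.61 V.
Balancing electrons gives n = 1; the reaction quotient is Q = [Cu²⁺]·[Fe²⁺]/([Cu⁺]·[Fe³⁺]) = 121.
E = E° − (RT/nF) ln Q = 0.61 − (8.314×313)/(1×96485) × (4.793) = 0.610 − 0.129 = 0.481 V.

0.481 V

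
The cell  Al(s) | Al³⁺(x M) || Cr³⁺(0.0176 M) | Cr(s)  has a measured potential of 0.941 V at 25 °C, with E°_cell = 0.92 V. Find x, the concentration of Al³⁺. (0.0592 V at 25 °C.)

From the Nernst equation, log Q = n(E° − E)/0.0592 = 3(0.92 − 0.941)/0.0592 = -1.064, so Q = 0.0863.
With Q = [Al³⁺]/[Cr³⁺] and the known concentrations, [Al³⁺] in the numerator gives [Al³⁺] = 0.0015 M.

0.0015 M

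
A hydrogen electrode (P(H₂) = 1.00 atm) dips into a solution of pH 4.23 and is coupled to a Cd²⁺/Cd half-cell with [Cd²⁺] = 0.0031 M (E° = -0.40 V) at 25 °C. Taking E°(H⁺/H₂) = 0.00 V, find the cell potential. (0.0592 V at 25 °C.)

0.22 V

The hydrogen couple is the cathode, so E°_cell = 0.40 V; n = 2.
[H⁺] = 10^(−4.23) = 5.9 × 10^-5 M, and Q = [Cd²⁺]·P(H₂) / [H⁺]^2 = 8.94 × 10^5.
E = E° − (0.0592/2) log Q = 0.40 − (0.0592/2)(5.951) = 0.224 V.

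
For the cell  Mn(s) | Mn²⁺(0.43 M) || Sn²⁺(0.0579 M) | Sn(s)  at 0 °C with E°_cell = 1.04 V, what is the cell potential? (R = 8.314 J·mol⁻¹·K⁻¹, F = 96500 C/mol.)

1.02 V

Balancing electrons gives n = 2; the reaction quotient is Q = [Mn²⁺]/[Sn²⁺] = 7.43.
E = E° − (RT/nF) ln Q = 1.04 − (8.314×273)/(2×96500) × (2.005) = 1.040 − 0.024 = 1.016 V.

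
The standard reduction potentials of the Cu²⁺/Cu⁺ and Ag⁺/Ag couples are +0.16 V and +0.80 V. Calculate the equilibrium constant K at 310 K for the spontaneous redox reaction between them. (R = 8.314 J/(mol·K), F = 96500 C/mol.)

E°_cell = +0.80 − (+0.16) = 0.64 V, with n = 1 electron transferred.
At equilibrium E = 0, so the Nernst equation gives ln K = nFE°/RT = (1)(96500)(0.64)/((8.314)(310)) = 23.96.
K = e^23.96 = 2.6 × 10^10.

2.6 × 10^10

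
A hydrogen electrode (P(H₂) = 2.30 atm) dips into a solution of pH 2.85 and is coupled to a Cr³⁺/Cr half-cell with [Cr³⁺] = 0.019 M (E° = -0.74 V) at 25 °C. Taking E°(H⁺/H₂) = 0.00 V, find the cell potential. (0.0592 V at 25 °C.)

The hydrogen couple is the cathode, so E°_cell = 0.74 V; n = 6.
[H⁺] = 10^(−2.85) = 0.0014 M, and Q = [Cr³⁺]^2·P(H₂)^3 / [H⁺]^6 = 5.53 × 10^14.
E = E° − (0.0592/6) log Q = 0.74 − (0.0592/6)(14.743) = 0.595 V.

0.59 V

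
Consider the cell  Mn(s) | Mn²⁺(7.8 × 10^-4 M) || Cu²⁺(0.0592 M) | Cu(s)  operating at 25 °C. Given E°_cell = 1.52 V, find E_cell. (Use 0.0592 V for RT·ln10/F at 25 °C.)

1.58 V

Balancing electrons gives n = 2; the reaction quotient is Q = [Mn²⁺]/[Cu²⁺] = 0.0132.
At 25 °C, E = E° − (0.0592/n) log Q = 1.52 − (0.0592/2)(-1.880) = 1.520 + 0.056 = 1.576 V.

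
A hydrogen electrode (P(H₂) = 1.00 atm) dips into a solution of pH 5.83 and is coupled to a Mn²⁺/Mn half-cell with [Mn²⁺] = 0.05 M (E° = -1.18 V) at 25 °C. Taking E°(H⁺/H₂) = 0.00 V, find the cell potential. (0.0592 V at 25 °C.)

0.87 V

The hydrogen couple is the cathode, so E°_cell = 1.18 V; n = 2.
[H⁺] = 10^(−5.83) = 1.5 × 10^-6 M, and Q = [Mn²⁺]·P(H₂) / [H⁺]^2 = 2.29 × 10^10.
E = E° − (0.0592/2) log Q = 1.18 − (0.0592/2)(10.359) = 0.873 V.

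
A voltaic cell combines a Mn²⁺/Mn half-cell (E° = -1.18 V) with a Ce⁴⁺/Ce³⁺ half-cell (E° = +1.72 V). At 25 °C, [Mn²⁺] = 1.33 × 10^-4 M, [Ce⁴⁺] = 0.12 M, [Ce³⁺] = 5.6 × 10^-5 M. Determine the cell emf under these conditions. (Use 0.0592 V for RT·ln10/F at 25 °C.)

The Ce⁴⁺/Ce³⁺ couple has the higher reduction potential and acts as the cathode, so E°_cell = +1.72 − (-1.18) = 2.90 V.
Balancing electrons gives n = 2; the reaction quotient is Q = [Mn²⁺]·[Ce³⁺]^2/[Ce⁴⁺]^2 = 2.9 × 10^-11.
At 25 °C, E = E° − (0.0592/n) log Q = 2.90 − (0.0592/2)(-10.538) = 2.900 + 0.312 = 3.212 V.

3.21 V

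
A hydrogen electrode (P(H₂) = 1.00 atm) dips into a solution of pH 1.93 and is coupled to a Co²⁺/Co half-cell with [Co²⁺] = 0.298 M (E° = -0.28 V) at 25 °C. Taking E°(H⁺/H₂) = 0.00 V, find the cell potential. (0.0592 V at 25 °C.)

The hydrogen couple is the cathode, so E°_cell = 0.28 V; n = 2.
[H⁺] = 10^(−1.93) = 0.012 M, and Q = [Co²⁺]·P(H₂) / [H⁺]^2 = 2160.
E = E° − (0.0592/2) log Q = 0.28 − (0.0592/2)(3.334) = 0.181 V.

0.18 V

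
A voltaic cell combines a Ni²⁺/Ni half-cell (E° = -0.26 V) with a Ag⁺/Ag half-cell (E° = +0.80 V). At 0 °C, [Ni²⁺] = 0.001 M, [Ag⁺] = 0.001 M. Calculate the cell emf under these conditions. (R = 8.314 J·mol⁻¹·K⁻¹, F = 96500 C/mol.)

0.979 V

The Ag⁺/Ag couple has the higher reduction potential and acts as the cathode, so E°_cell = +0.80 − (-0.26) = 1.06 V.
Balancing electrons gives n = 2; the reaction quotient is Q = [Ni²⁺]/[Ag⁺]^2 = 1000.
E = E° − (RT/nF) ln Q = 1.06 − (8.314×273)/(2×96500) × (6.908) = 1.060 − 0.081 = 0.979 V.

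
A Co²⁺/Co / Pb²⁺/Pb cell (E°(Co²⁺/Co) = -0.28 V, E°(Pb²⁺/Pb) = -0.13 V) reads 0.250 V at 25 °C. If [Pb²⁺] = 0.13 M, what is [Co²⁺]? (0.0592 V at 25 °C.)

From the Nernst equation, log Q = n(E° − E)/0.0592 = 2(0.15 − 0.250)/0.0592 = -3.378, so Q = 4.18 × 10^-4.
With Q = [Co²⁺]/[Pb²⁺] and the known concentrations, [Co²⁺] in the numerator gives [Co²⁺] = 5.4 × 10^-5 M.

5.4 × 10^-5 M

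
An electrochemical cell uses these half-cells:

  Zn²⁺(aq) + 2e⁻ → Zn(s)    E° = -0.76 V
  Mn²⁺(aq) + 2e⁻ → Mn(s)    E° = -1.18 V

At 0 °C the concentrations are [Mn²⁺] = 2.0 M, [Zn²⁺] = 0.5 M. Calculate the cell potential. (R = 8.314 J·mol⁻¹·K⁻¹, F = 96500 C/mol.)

The Zn²⁺/Zn couple has the higher reduction potential and acts as the cathode, so E°_cell = -0.76 − (-1.18) = 0.42 V.
Balancing electrons gives n = 2; the reaction quotient is Q = [Mn²⁺]/[Zn²⁺] = 4.00.
E = E° − (RT/nF) ln Q = 0.42 − (8.314×273)/(2×96500) × (1.386) = 0.420 − 0.016 = 0.404 V.

0.404 V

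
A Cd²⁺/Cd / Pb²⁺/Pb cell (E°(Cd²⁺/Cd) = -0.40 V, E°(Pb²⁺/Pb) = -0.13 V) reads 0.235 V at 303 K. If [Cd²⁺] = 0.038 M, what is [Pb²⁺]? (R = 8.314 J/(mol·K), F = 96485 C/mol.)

0.0026 M

From the Nernst equation, ln Q = nF(E° − E)/RT = 2×96485×(0.27 − 0.235)/(8.314×303) = 2.681, so Q = 14.6.
With Q = [Cd²⁺]/[Pb²⁺] and the known concentrations, [Pb²⁺] in the denominator gives [Pb²⁺] = 0.0026 M.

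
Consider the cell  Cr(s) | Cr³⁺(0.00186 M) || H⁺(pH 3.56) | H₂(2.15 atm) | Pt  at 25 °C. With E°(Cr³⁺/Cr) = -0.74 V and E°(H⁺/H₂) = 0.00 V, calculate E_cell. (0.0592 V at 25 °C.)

The hydrogen couple is the cathode, so E°_cell = 0.74 V; n = 6.
[H⁺] = 10^(−3.56) = 2.8 × 10^-4 M, and Q = [Cr³⁺]^2·P(H₂)^3 / [H⁺]^6 = 7.88 × 10^16.
E = E° − (0.0592/6) log Q = 0.74 − (0.0592/6)(16.896) = 0.573 V.

0.57 V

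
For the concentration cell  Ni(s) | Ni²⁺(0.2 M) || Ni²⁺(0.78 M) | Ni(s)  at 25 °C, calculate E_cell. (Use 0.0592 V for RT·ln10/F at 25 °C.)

0.017 V

Both half-cells are Ni²⁺/Ni, so E°_cell = 0. The concentrated side is the cathode; the cell reaction moves Ni²⁺ from high to low concentration with n = 2.
Q = [Ni²⁺]_dilute/[Ni²⁺]_conc = 0.2/0.78 = 0.256.
E = 0 − (0.0592/2) log Q = −(0.0592/2)(-0.591) = 0.0175 V.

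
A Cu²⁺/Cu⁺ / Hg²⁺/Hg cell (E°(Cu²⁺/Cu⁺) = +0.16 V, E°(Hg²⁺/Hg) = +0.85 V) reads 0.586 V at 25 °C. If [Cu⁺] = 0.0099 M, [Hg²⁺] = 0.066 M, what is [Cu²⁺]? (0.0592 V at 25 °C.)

0.15 M

From the Nernst equation, log Q = n(E° − E)/0.0592 = 2(0.69 − 0.586)/0.0592 = 3.514, so Q = 3260.
With Q = [Cu²⁺]^2/([Cu⁺]^2·[Hg²⁺]) and the known concentrations, [Cu²⁺]^2 in the numerator gives [Cu²⁺] = 0.15 M.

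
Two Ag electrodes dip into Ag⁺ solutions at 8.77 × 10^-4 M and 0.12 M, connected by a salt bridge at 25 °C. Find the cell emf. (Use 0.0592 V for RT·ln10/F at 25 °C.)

Both half-cells are Ag⁺/Ag, so E°_cell = 0. The concentrated side is the cathode; the cell reaction moves Ag⁺ from high to low concentration with n = 1.
Q = [Ag⁺]_dilute/[Ag⁺]_conc = 8.77 × 10^-4/0.12 = 0.00731.
E = 0 − (0.0592/1) log Q = −(0.0592/1)(-2.136) = 0.1265 V.

0.13 V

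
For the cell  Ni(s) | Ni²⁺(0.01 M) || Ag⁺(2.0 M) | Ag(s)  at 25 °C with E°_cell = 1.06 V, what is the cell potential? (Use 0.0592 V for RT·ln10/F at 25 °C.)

Balancing electrons gives n = 2; the reaction quotient is Q = [Ni²⁺]/[Ag⁺]^2 = 0.00250.
At 25 °C, E = E° − (0.0592/n) log Q = 1.06 − (0.0592/2)(-2.602) = 1.060 + 0.077 = 1.137 V.

1.14 V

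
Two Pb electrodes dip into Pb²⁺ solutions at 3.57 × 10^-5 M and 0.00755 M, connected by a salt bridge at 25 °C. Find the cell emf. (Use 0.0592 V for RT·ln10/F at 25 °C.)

0.069 V

Both half-cells are Pb²⁺/Pb, so E°_cell = 0. The concentrated side is the cathode; the cell reaction moves Pb²⁺ from high to low concentration with n = 2.
Q = [Pb²⁺]_dilute/[Pb²⁺]_conc = 3.57 × 10^-5/0.00755 = 0.00473.
E = 0 − (0.0592/2) log Q = −(0.0592/2)(-2.325) = 0.0688 V.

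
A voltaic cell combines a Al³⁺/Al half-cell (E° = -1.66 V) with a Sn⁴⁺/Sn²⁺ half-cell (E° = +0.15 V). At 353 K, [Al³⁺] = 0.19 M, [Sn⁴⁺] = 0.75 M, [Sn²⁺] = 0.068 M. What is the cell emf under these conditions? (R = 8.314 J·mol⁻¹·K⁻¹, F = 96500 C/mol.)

1.86 V

The Sn⁴⁺/Sn²⁺ couple has the higher reduction potential and acts as the cathode, so E°_cell = +0.15 − (-1.66) = 1.81 V.
Balancing electrons gives n = 6; the reaction quotient is Q = [Al³⁺]^2·[Sn²⁺]^3/[Sn⁴⁺]^3 = 2.69 × 10^-5.
E = E° − (RT/nF) ln Q = 1.81 − (8.314×353)/(6×96500) × (-10.523) = 1.810 + 0.053 = 1.863 V.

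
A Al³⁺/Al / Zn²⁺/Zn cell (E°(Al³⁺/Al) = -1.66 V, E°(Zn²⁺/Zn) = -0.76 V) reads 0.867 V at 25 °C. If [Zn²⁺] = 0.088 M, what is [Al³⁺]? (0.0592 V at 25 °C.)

From the Nernst equation, log Q = n(E° − E)/0.0592 = 6(0.90 − 0.867)/0.0592 = 3.345, so Q = 2210.
With Q = [Al³⁺]^2/[Zn²⁺]^3 and the known concentrations, [Al³⁺]^2 in the numerator gives [Al³⁺] = 1.2 M.

1.2 M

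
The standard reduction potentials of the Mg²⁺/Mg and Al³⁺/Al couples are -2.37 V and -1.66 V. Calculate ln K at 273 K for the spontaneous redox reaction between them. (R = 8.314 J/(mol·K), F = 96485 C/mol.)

ln K = 181.1

E°_cell = -1.66 − (-2.37) = 0.71 V, with n = 6 electrons transferred.
At equilibrium E = 0, so the Nernst equation gives ln K = nFE°/RT = (6)(96485)(0.71)/((8.314)(273)) = 181.09.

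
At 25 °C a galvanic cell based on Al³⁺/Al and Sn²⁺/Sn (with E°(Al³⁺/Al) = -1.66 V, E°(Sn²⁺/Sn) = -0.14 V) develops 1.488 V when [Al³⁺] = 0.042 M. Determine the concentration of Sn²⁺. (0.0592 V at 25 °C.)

0.01 M

From the Nernst equation, log Q = n(E° − E)/0.0592 = 6(1.52 − 1.488)/0.0592 = 3.243, so Q = 1750.
With Q = [Al³⁺]^2/[Sn²⁺]^3 and the known concentrations, [Sn²⁺]^3 in the denominator gives [Sn²⁺] = 0.01 M.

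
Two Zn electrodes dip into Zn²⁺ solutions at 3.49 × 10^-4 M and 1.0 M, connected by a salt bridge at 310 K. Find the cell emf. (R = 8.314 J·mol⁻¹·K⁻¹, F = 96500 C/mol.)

Both half-cells are Zn²⁺/Zn, so E°_cell = 0. The concentrated side is the cathode; the cell reaction moves Zn²⁺ from high to low concentration with n = 2.
Q = [Zn²⁺]_dilute/[Zn²⁺]_conc = 3.49 × 10^-4/1.0 = 3.49 × 10^-4.
E = 0 − (RT/nF) ln Q = −((8.314×310)/(2×96500))(-7.960) = 0.1063 V.

0.11 V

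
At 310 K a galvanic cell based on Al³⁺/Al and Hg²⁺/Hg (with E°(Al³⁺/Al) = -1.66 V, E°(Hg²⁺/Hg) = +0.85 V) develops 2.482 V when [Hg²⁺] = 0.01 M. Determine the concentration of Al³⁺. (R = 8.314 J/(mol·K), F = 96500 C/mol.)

0.023 M

From the Nernst equation, ln Q = nF(E° − E)/RT = 6×96500×(2.51 − 2.482)/(8.314×310) = 6.290, so Q = 539.
With Q = [Al³⁺]^2/[Hg²⁺]^3 and the known concentrations, [Al³⁺]^2 in the numerator gives [Al³⁺] = 0.023 M.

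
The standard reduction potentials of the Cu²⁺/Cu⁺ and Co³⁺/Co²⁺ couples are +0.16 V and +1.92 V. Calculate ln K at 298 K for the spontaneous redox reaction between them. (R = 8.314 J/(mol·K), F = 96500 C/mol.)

E°_cell = +1.92 − (+0.16) = 1.76 V, with n = 1 electron transferred.
At equilibrium E = 0, so the Nernst equation gives ln K = nFE°/RT = (1)(96500)(1.76)/((8.314)(298)) = 68.55.

ln K = 68.6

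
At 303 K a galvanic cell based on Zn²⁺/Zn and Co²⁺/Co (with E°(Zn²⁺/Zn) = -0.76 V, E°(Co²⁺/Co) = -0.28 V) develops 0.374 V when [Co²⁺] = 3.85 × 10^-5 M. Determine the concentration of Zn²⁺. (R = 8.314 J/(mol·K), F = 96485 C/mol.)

0.13 M

From the Nernst equation, ln Q = nF(E° − E)/RT = 2×96485×(0.48 − 0.374)/(8.314×303) = 8.120, so Q = 3360.
With Q = [Zn²⁺]/[Co²⁺] and the known concentrations, [Zn²⁺] in the numerator gives [Zn²⁺] = 0.13 M.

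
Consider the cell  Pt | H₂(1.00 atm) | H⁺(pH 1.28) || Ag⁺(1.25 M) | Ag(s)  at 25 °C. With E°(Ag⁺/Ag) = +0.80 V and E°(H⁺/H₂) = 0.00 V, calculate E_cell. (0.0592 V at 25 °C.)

The Ag⁺/Ag couple is the cathode, so E°_cell = 0.80 V; n = 2.
[H⁺] = 10^(−1.28) = 0.052 M, and Q = [H⁺]^2 / ([Ag⁺]^2·P(H₂)) = 0.00176.
E = E° − (0.0592/2) log Q = 0.80 − (0.0592/2)(-2.754) = 0.882 V.

0.88 V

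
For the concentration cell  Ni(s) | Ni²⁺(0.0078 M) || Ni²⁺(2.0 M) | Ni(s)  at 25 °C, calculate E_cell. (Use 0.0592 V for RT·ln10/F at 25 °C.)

0.071 V

Both half-cells are Ni²⁺/Ni, so E°_cell = 0. The concentrated side is the cathode; the cell reaction moves Ni²⁺ from high to low concentration with n = 2.
Q = [Ni²⁺]_dilute/[Ni²⁺]_conc = 0.0078/2.0 = 0.00390.
E = 0 − (0.0592/2) log Q = −(0.0592/2)(-2.409) = 0.0713 V.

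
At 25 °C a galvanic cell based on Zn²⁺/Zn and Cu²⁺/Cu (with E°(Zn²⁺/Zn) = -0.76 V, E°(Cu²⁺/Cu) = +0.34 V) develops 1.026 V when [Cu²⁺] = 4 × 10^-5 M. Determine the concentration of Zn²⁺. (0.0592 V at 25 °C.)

0.013 M

From the Nernst equation, log Q = n(E° − E)/0.0592 = 2(1.10 − 1.026)/0.0592 = 2.500, so Q = 316.
With Q = [Zn²⁺]/[Cu²⁺] and the known concentrations, [Zn²⁺] in the numerator gives [Zn²⁺] = 0.013 M.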